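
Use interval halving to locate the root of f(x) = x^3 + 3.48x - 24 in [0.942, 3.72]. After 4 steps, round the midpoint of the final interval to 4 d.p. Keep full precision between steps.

f(0.942000) = -19.885943, f(3.720000) = 40.424448 (opposite signs)
step 1: m = 2.331000, f(m) = -3.222489 < 0 → root in [2.331000, 3.720000]
step 2: m = 3.025500, f(m) = 14.223109 > 0 → root in [2.331000, 3.025500]
step 3: m = 2.678250, f(m) = 4.531459 > 0 → root in [2.331000, 2.678250]
step 4: m = 2.504625, f(m) = 0.427974 > 0 → root in [2.331000, 2.504625]
Midpoint of [2.331000, 2.504625] = 2.417813

2.4178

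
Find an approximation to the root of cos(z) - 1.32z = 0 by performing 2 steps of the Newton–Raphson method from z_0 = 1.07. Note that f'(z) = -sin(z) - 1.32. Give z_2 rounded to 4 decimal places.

z_0 = 1.070000: f = -0.932276, f' = -2.197201 → z_1 = 1.070000 - (-0.932276)/(-2.197201) = 0.645698
z_1 = 0.645698: f = -0.053642, f' = -1.921756 → z_2 = 0.645698 - (-0.053642)/(-1.921756) = 0.617785

0.6178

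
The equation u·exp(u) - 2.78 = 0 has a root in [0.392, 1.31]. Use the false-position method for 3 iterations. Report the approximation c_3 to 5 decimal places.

1.00486

False-position update: c = (a·f(b) − b·f(a))/(f(b) − f(a)); replace the endpoint whose sign matches f(c).
f(0.392000) = -2.199864, f(1.310000) = 2.075088
step 1: c = 0.864397, f(c) = -0.728288 < 0 → new bracket [0.864397, 1.310000]
step 2: c = 0.980160, f(c) = -0.167987 < 0 → new bracket [0.980160, 1.310000]
step 3: c = 1.004862, f(c) = -0.035186 < 0 → new bracket [1.004862, 1.310000]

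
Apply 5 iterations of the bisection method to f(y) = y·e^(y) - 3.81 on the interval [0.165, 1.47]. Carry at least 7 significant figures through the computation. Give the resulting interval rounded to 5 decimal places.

[1.14375, 1.18453]

f(0.165000) = -3.615400, f(1.470000) = 2.583376 (opposite signs)
step 1: m = 0.817500, f(m) = -1.958501 < 0 → root in [0.817500, 1.470000]
step 2: m = 1.143750, f(m) = -0.220323 < 0 → root in [1.143750, 1.470000]
step 3: m = 1.306875, f(m) = 1.018393 > 0 → root in [1.143750, 1.306875]
step 4: m = 1.225313, f(m) = 0.362471 > 0 → root in [1.143750, 1.225313]
step 5: m = 1.184531, f(m) = 0.062415 > 0 → root in [1.143750, 1.184531]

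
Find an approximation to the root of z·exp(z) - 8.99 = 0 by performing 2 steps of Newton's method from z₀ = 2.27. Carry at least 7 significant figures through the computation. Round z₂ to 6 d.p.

1.698950

f'(z) = (z + 1)·exp(z)
z_0 = 2.270000: f = 12.982240, f' = 31.651641 → z_1 = 2.270000 - (12.982240)/(31.651641) = 1.859840
z_1 = 1.859840: f = 2.955210, f' = 18.367918 → z_2 = 1.859840 - (2.955210)/(18.367918) = 1.698950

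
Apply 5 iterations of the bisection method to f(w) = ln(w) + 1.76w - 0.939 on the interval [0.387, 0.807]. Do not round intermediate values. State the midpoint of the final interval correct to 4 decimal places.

0.7217

f(0.387000) = -1.207211, f(0.807000) = 0.266888 (opposite signs)
step 1: m = 0.597000, f(m) = -0.404118 < 0 → root in [0.597000, 0.807000]
step 2: m = 0.702000, f(m) = -0.057302 < 0 → root in [0.702000, 0.807000]
step 3: m = 0.754500, f(m) = 0.107220 > 0 → root in [0.702000, 0.754500]
step 4: m = 0.728250, f(m) = 0.025609 > 0 → root in [0.702000, 0.728250]
step 5: m = 0.715125, f(m) = -0.015678 < 0 → root in [0.715125, 0.728250]
Midpoint of [0.715125, 0.728250] = 0.721688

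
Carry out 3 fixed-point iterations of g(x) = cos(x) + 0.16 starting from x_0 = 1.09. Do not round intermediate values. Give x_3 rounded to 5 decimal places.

0.72329

x_1 = g(1.090000) = 0.622485
x_2 = g(0.622485) = 0.972432
x_3 = g(0.972432) = 0.723292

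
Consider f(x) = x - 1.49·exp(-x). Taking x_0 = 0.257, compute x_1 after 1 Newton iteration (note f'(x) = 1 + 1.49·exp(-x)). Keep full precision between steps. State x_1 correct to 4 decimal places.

0.6730

Newton update: x ← x − f(x)/f'(x).
x_0 = 0.257000: f = -0.895319, f' = 2.152319 → x_1 = 0.257000 - (-0.895319)/(2.152319) = 0.672979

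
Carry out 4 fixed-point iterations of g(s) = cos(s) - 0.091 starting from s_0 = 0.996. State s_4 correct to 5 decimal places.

s_1 = g(0.996000) = 0.452664
s_2 = g(0.452664) = 0.808285
s_3 = g(0.808285) = 0.599739
s_4 = g(0.599739) = 0.734483

0.73448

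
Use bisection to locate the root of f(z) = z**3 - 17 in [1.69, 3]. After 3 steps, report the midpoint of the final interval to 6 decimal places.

2.590625

f(1.690000) = -12.173191, f(3.000000) = 10.000000 (opposite signs)
step 1: m = 2.345000, f(m) = -4.104786 < 0 → root in [2.345000, 3.000000]
step 2: m = 2.672500, f(m) = 2.087680 > 0 → root in [2.345000, 2.672500]
step 3: m = 2.508750, f(m) = -1.210363 < 0 → root in [2.508750, 2.672500]
Midpoint of [2.508750, 2.672500] = 2.590625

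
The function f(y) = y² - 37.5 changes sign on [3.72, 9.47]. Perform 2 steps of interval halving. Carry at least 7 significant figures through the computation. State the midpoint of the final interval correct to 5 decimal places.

5.87625

f(3.720000) = -23.661600, f(9.470000) = 52.180900 (opposite signs)
step 1: m = 6.595000, f(m) = 5.994025 > 0 → root in [3.720000, 6.595000]
step 2: m = 5.157500, f(m) = -10.900194 < 0 → root in [5.157500, 6.595000]
Midpoint of [5.157500, 6.595000] = 5.876250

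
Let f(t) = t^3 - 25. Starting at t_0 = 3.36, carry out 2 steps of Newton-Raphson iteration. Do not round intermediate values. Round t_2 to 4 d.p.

f'(t) = 3t^2
t_0 = 3.360000: f = 12.933056, f' = 33.868800 → t_1 = 3.360000 - (12.933056)/(33.868800) = 2.978142
t_1 = 2.978142: f = 1.414136, f' = 26.607998 → t_2 = 2.978142 - (1.414136)/(26.607998) = 2.924995

2.9250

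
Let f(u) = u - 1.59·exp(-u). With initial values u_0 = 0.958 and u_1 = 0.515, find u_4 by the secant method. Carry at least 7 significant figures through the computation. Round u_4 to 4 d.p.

f(u_0) = 0.347981, f(u_1) = -0.435026
u_2 = 0.515000 - (-0.435026)·(0.515000 - 0.958000)/(-0.435026 - (0.347981)) = 0.761123; f(u_2) = 0.018369
u_3 = 0.761123 - (0.018369)·(0.761123 - 0.515000)/(0.018369 - (-0.435026)) = 0.751152; f(u_3) = 0.000954
u_4 = 0.751152 - (0.000954)·(0.751152 - 0.761123)/(0.000954 - (0.018369)) = 0.750606; f(u_4) = -0.000002

0.7506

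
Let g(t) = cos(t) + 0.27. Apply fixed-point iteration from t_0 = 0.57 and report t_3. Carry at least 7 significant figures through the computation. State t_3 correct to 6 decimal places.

1.026430

t_1 = g(0.570000) = 1.111901
t_2 = g(1.111901) = 0.712958
t_3 = g(0.712958) = 1.026430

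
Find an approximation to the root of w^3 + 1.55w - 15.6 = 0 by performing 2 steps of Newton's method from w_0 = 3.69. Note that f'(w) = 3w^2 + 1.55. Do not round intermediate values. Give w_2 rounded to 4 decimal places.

w_0 = 3.690000: f = 40.362909, f' = 42.398300 → w_1 = 3.690000 - (40.362909)/(42.398300) = 2.738006
w_1 = 2.738006: f = 9.169866, f' = 24.040038 → w_2 = 2.738006 - (9.169866)/(24.040038) = 2.356565

2.3566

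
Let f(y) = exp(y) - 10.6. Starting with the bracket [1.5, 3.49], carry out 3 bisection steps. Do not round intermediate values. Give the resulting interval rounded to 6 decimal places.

[2.246250, 2.495000]

f(1.500000) = -6.118311, f(3.490000) = 22.185948 (opposite signs)
step 1: m = 2.495000, f(m) = 1.521734 > 0 → root in [1.500000, 2.495000]
step 2: m = 1.997500, f(m) = -3.229393 < 0 → root in [1.997500, 2.495000]
step 3: m = 2.246250, f(m) = -1.147777 < 0 → root in [2.246250, 2.495000]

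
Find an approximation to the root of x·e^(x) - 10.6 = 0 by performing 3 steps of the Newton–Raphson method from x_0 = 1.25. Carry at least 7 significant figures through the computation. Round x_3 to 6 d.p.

1.783826

Newton update: x ← x − f(x)/f'(x).
f'(x) = (x + 1)·e^(x)
x_0 = 1.250000: f = -6.237071, f' = 7.853272 → x_1 = 1.250000 - (-6.237071)/(7.853272) = 2.044200
x_1 = 2.044200: f = 5.187320, f' = 23.510300 → x_2 = 2.044200 - (5.187320)/(23.510300) = 1.823560
x_2 = 1.823560: f = 0.694894, f' = 17.488764 → x_3 = 1.823560 - (0.694894)/(17.488764) = 1.783826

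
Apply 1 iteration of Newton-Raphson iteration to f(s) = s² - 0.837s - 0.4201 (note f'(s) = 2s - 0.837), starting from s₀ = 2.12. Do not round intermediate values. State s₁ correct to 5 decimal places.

Newton update: s ← s − f(s)/f'(s).
s_0 = 2.120000: f = 2.299860, f' = 3.403000 → s_1 = 2.120000 - (2.299860)/(3.403000) = 1.444167

1.44417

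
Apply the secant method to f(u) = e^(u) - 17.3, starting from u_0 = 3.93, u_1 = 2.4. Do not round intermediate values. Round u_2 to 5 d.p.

Secant update: u_(k+1) = u_k − f(u_k)·(u_k − u_(k-1))/(f(u_k) − f(u_(k-1))).
f(u_0) = 33.606978, f(u_1) = -6.276824
u_2 = 2.400000 - (-6.276824)·(2.400000 - 3.930000)/(-6.276824 - (33.606978)) = 2.640788; f(u_2) = -3.275750

2.64079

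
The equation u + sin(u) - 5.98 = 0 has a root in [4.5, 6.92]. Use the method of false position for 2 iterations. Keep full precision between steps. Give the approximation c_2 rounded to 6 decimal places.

f(4.500000) = -2.457530, f(6.920000) = 1.534637
step 1: c = 5.989723, f(c) = -0.279546 < 0 → new bracket [5.989723, 6.920000]
step 2: c = 6.133068, f(c) = 0.003514 > 0 → new bracket [5.989723, 6.133068]

6.133068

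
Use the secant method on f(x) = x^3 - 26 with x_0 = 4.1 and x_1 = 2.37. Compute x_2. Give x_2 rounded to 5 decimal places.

2.76472

f(x_0) = 42.921000, f(x_1) = -12.687947
x_2 = 2.370000 - (-12.687947)·(2.370000 - 4.100000)/(-12.687947 - (42.921000)) = 2.764723; f(x_2) = -4.867298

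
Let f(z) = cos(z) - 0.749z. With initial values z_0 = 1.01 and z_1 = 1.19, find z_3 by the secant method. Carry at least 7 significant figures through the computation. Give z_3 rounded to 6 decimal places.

0.865921

f(z_0) = -0.224629, f(z_1) = -0.519650
z_2 = 1.190000 - (-0.519650)·(1.190000 - 1.010000)/(-0.519650 - (-0.224629)) = 0.872948; f(z_2) = -0.011267
z_3 = 0.872948 - (-0.011267)·(0.872948 - 1.190000)/(-0.011267 - (-0.519650)) = 0.865921; f(z_3) = -0.000636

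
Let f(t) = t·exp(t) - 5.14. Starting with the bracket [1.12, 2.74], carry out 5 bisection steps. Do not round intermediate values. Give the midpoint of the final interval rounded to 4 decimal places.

f(1.120000) = -1.707363, f(2.740000) = 37.294339 (opposite signs)
step 1: m = 1.930000, f(m) = 8.156755 > 0 → root in [1.120000, 1.930000]
step 2: m = 1.525000, f(m) = 1.867594 > 0 → root in [1.120000, 1.525000]
step 3: m = 1.322500, f(m) = -0.176933 < 0 → root in [1.322500, 1.525000]
step 4: m = 1.423750, f(m) = 0.772355 > 0 → root in [1.322500, 1.423750]
step 5: m = 1.373125, f(m) = 0.280641 > 0 → root in [1.322500, 1.373125]
Midpoint of [1.322500, 1.373125] = 1.347813

1.3478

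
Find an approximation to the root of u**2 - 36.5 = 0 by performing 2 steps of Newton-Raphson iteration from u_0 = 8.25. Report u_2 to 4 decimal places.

f'(u) = 2u
u_0 = 8.250000: f = 31.562500, f' = 16.500000 → u_1 = 8.250000 - (31.562500)/(16.500000) = 6.337121
u_1 = 6.337121: f = 3.659105, f' = 12.674242 → u_2 = 6.337121 - (3.659105)/(12.674242) = 6.048417

6.0484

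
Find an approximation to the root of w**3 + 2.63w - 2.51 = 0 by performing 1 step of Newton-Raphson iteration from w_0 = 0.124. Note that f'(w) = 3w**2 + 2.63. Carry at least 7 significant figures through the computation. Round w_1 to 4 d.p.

0.9393

Newton update: w ← w − f(w)/f'(w).
w_0 = 0.124000: f = -2.181973, f' = 2.676128 → w_1 = 0.124000 - (-2.181973)/(2.676128) = 0.939347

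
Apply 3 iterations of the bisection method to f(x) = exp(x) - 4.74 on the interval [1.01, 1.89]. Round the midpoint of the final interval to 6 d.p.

1.505000

f(1.010000) = -1.994399, f(1.890000) = 1.879369 (opposite signs)
step 1: m = 1.450000, f(m) = -0.476885 < 0 → root in [1.450000, 1.890000]
step 2: m = 1.670000, f(m) = 0.572168 > 0 → root in [1.450000, 1.670000]
step 3: m = 1.560000, f(m) = 0.018821 > 0 → root in [1.450000, 1.560000]
Midpoint of [1.450000, 1.560000] = 1.505000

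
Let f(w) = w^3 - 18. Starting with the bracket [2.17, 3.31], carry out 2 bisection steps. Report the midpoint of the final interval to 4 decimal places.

f(2.170000) = -7.781687, f(3.310000) = 18.264691 (opposite signs)
step 1: m = 2.740000, f(m) = 2.570824 > 0 → root in [2.170000, 2.740000]
step 2: m = 2.455000, f(m) = -3.203654 < 0 → root in [2.455000, 2.740000]
Midpoint of [2.455000, 2.740000] = 2.597500

2.5975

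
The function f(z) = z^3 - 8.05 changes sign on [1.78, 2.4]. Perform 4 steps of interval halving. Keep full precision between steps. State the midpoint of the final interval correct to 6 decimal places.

1.993125

f(1.780000) = -2.410248, f(2.400000) = 5.774000 (opposite signs)
step 1: m = 2.090000, f(m) = 1.079329 > 0 → root in [1.780000, 2.090000]
step 2: m = 1.935000, f(m) = -0.804925 < 0 → root in [1.935000, 2.090000]
step 3: m = 2.012500, f(m) = 0.100939 > 0 → root in [1.935000, 2.012500]
step 4: m = 1.973750, f(m) = -0.360884 < 0 → root in [1.973750, 2.012500]
Midpoint of [1.973750, 2.012500] = 1.993125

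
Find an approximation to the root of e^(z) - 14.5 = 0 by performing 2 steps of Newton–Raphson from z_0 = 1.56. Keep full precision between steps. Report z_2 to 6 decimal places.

Newton update: z ← z − f(z)/f'(z).
f'(z) = e^(z)
z_0 = 1.560000: f = -9.741179, f' = 4.758821 → z_1 = 1.560000 - (-9.741179)/(4.758821) = 3.606973
z_1 = 3.606973: f = 22.354327, f' = 36.854327 → z_2 = 3.606973 - (22.354327)/(36.854327) = 3.000414

3.000414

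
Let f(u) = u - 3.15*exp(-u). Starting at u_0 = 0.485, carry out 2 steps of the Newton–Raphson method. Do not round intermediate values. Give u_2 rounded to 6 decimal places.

1.072661

f'(u) = 1 + 3.15*exp(-u)
u_0 = 0.485000: f = -1.454446, f' = 2.939446 → u_1 = 0.485000 - (-1.454446)/(2.939446) = 0.979803
u_1 = 0.979803: f = -0.202660, f' = 2.182463 → u_2 = 0.979803 - (-0.202660)/(2.182463) = 1.072661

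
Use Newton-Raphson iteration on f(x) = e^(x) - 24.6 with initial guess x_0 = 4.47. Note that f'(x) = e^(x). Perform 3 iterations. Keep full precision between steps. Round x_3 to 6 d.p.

3.210417

Newton update: x ← x − f(x)/f'(x).
x_0 = 4.470000: f = 62.756723, f' = 87.356723 → x_1 = 4.470000 - (62.756723)/(87.356723) = 3.751604
x_1 = 3.751604: f = 17.989339, f' = 42.589339 → x_2 = 3.751604 - (17.989339)/(42.589339) = 3.329213
x_2 = 3.329213: f = 3.316371, f' = 27.916371 → x_3 = 3.329213 - (3.316371)/(27.916371) = 3.210417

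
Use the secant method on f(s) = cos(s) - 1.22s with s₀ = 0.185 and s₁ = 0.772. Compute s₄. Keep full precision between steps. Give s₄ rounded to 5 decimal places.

f(s_0) = 0.757236, f(s_1) = -0.225323
s_2 = 0.772000 - (-0.225323)·(0.772000 - 0.185000)/(-0.225323 - (0.757236)) = 0.637388; f(s_2) = 0.026040
s_3 = 0.637388 - (0.026040)·(0.637388 - 0.772000)/(0.026040 - (-0.225323)) = 0.651333; f(s_3) = 0.000650
s_4 = 0.651333 - (0.000650)·(0.651333 - 0.637388)/(0.000650 - (0.026040)) = 0.651690; f(s_4) = -0.000002

0.65169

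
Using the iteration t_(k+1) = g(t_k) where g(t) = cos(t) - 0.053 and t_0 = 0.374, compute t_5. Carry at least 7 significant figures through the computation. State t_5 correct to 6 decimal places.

0.738389

t_1 = g(0.374000) = 0.877873
t_2 = g(0.877873) = 0.585789
t_3 = g(0.585789) = 0.780276
t_4 = g(0.780276) = 0.657719
t_5 = g(0.657719) = 0.738389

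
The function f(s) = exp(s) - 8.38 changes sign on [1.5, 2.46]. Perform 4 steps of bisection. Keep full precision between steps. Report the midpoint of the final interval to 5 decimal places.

2.13000

f(1.500000) = -3.898311, f(2.460000) = 3.324812 (opposite signs)
step 1: m = 1.980000, f(m) = -1.137257 < 0 → root in [1.980000, 2.460000]
step 2: m = 2.220000, f(m) = 0.827331 > 0 → root in [1.980000, 2.220000]
step 3: m = 2.100000, f(m) = -0.213830 < 0 → root in [2.100000, 2.220000]
step 4: m = 2.160000, f(m) = 0.291138 > 0 → root in [2.100000, 2.160000]
Midpoint of [2.100000, 2.160000] = 2.130000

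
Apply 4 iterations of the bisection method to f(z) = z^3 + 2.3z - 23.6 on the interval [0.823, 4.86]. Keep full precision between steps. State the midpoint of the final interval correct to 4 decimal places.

2.7153

f(0.823000) = -21.149658, f(4.860000) = 102.369256 (opposite signs)
step 1: m = 2.841500, f(m) = 5.878068 > 0 → root in [0.823000, 2.841500]
step 2: m = 1.832250, f(m) = -13.234705 < 0 → root in [1.832250, 2.841500]
step 3: m = 2.336875, f(m) = -5.463549 < 0 → root in [2.336875, 2.841500]
step 4: m = 2.589187, f(m) = -0.287236 < 0 → root in [2.589187, 2.841500]
Midpoint of [2.589187, 2.841500] = 2.715344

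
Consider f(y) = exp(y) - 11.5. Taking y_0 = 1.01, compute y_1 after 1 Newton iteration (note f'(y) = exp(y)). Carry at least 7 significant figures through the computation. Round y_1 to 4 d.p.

4.1985

Newton update: y ← y − f(y)/f'(y).
y_0 = 1.010000: f = -8.754399, f' = 2.745601 → y_1 = 1.010000 - (-8.754399)/(2.745601) = 4.198518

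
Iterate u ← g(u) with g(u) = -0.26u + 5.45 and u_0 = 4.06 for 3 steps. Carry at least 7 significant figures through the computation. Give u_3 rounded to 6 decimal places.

4.330061

u_1 = g(4.060000) = 4.394400
u_2 = g(4.394400) = 4.307456
u_3 = g(4.307456) = 4.330061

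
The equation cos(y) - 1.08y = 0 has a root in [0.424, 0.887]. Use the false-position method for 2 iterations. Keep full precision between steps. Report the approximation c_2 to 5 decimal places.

f(0.424000) = 0.453531, f(0.887000) = -0.326220
step 1: c = 0.693297, f(c) = 0.020382 > 0 → new bracket [0.693297, 0.887000]
step 2: c = 0.704688, f(c) = 0.000751 > 0 → new bracket [0.704688, 0.887000]

0.70469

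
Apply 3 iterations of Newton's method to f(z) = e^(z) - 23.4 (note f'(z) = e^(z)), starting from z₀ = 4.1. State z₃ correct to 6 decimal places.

3.153983

z_0 = 4.100000: f = 36.940288, f' = 60.340288 → z_1 = 4.100000 - (36.940288)/(60.340288) = 3.487801
z_1 = 3.487801: f = 9.313918, f' = 32.713918 → z_2 = 3.487801 - (9.313918)/(32.713918) = 3.203092
z_2 = 3.203092: f = 1.208514, f' = 24.608514 → z_3 = 3.203092 - (1.208514)/(24.608514) = 3.153983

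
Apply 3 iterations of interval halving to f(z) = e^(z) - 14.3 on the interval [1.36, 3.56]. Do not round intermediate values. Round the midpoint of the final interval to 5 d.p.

2.59750

f(1.360000) = -10.403807, f(3.560000) = 20.863197 (opposite signs)
step 1: m = 2.460000, f(m) = -2.595188 < 0 → root in [2.460000, 3.560000]
step 2: m = 3.010000, f(m) = 5.987400 > 0 → root in [2.460000, 3.010000]
step 3: m = 2.735000, f(m) = 1.109743 > 0 → root in [2.460000, 2.735000]
Midpoint of [2.460000, 2.735000] = 2.597500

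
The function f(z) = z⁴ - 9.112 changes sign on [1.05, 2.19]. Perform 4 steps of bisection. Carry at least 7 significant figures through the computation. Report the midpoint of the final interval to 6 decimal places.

f(1.050000) = -7.896494, f(2.190000) = 13.890575 (opposite signs)
step 1: m = 1.620000, f(m) = -2.224525 < 0 → root in [1.620000, 2.190000]
step 2: m = 1.905000, f(m) = 4.057822 > 0 → root in [1.620000, 1.905000]
step 3: m = 1.762500, f(m) = 0.537760 > 0 → root in [1.620000, 1.762500]
step 4: m = 1.691250, f(m) = -0.930532 < 0 → root in [1.691250, 1.762500]
Midpoint of [1.691250, 1.762500] = 1.726875

1.726875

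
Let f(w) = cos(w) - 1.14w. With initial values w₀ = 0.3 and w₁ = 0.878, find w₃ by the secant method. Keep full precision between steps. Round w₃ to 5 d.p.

f(w_0) = 0.613336, f(w_1) = -0.362229
w_2 = 0.878000 - (-0.362229)·(0.878000 - 0.300000)/(-0.362229 - (0.613336)) = 0.663388; f(w_2) = 0.031648
w_3 = 0.663388 - (0.031648)·(0.663388 - 0.878000)/(0.031648 - (-0.362229)) = 0.680632; f(w_3) = 0.001254

0.68063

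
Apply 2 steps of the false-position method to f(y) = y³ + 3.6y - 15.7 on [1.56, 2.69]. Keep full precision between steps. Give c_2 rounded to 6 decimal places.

2.006861

f(1.560000) = -6.287584, f(2.690000) = 13.449109
step 1: c = 1.919988, f(c) = -1.710290 < 0 → new bracket [1.919988, 2.690000]
step 2: c = 2.006861, f(c) = -0.392686 < 0 → new bracket [2.006861, 2.690000]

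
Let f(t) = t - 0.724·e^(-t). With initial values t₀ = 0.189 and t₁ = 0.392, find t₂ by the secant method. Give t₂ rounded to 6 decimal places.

Secant update: t_(k+1) = t_k − f(t_k)·(t_k − t_(k-1))/(f(t_k) − f(t_(k-1))).
f(t_0) = -0.410317, f(t_1) = -0.097210
t_2 = 0.392000 - (-0.097210)·(0.392000 - 0.189000)/(-0.097210 - (-0.410317)) = 0.455025; f(t_2) = -0.004304

0.455025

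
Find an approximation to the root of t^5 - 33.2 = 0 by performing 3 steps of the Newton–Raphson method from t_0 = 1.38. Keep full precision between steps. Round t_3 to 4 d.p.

2.1380

f'(t) = 5t^4
t_0 = 1.380000: f = -28.195100, f' = 18.133697 → t_1 = 1.380000 - (-28.195100)/(18.133697) = 2.934846
t_1 = 2.934846: f = 184.534041, f' = 370.946323 → t_2 = 2.934846 - (184.534041)/(370.946323) = 2.437377
t_2 = 2.437377: f = 52.822855, f' = 176.466017 → t_3 = 2.437377 - (52.822855)/(176.466017) = 2.138040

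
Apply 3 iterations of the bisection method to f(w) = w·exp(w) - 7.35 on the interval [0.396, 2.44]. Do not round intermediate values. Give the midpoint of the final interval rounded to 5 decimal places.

f(0.396000) = -6.761596, f(2.440000) = 20.644219 (opposite signs)
step 1: m = 1.418000, f(m) = -1.495284 < 0 → root in [1.418000, 2.440000]
step 2: m = 1.929000, f(m) = 5.926582 > 0 → root in [1.418000, 1.929000]
step 3: m = 1.673500, f(m) = 1.571082 > 0 → root in [1.418000, 1.673500]
Midpoint of [1.418000, 1.673500] = 1.545750

1.54575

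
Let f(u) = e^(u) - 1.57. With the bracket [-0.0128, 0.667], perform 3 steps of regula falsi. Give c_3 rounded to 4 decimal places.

f(-0.012800) = -0.582718, f(0.667000) = 0.378383
step 1: c = 0.399364, f(c) = -0.079123 < 0 → new bracket [0.399364, 0.667000]
step 2: c = 0.445650, f(c) = -0.008494 < 0 → new bracket [0.445650, 0.667000]
step 3: c = 0.450510, f(c) = -0.000887 < 0 → new bracket [0.450510, 0.667000]

0.4505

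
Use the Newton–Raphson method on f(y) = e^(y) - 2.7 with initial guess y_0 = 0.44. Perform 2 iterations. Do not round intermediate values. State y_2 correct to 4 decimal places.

f'(y) = e^(y)
y_0 = 0.440000: f = -1.147293, f' = 1.552707 → y_1 = 0.440000 - (-1.147293)/(1.552707) = 1.178898
y_1 = 1.178898: f = 0.550791, f' = 3.250791 → y_2 = 1.178898 - (0.550791)/(3.250791) = 1.009465

1.0095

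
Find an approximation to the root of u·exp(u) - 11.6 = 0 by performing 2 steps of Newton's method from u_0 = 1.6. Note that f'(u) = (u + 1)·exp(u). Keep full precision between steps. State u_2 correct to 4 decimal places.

1.8421

u_0 = 1.600000: f = -3.675148, f' = 12.877884 → u_1 = 1.600000 - (-3.675148)/(12.877884) = 1.885384
u_1 = 1.885384: f = 0.822585, f' = 19.011473 → u_2 = 1.885384 - (0.822585)/(19.011473) = 1.842117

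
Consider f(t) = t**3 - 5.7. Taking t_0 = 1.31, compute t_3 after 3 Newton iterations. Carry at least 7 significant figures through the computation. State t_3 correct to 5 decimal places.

f'(t) = 3t**2
t_0 = 1.310000: f = -3.451909, f' = 5.148300 → t_1 = 1.310000 - (-3.451909)/(5.148300) = 1.980495
t_1 = 1.980495: f = 2.068214, f' = 11.767080 → t_2 = 1.980495 - (2.068214)/(11.767080) = 1.804732
t_2 = 1.804732: f = 0.178118, f' = 9.771175 → t_3 = 1.804732 - (0.178118)/(9.771175) = 1.786503

1.78650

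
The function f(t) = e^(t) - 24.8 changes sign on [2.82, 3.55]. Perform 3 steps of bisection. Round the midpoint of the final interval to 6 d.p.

f(2.820000) = -8.023149, f(3.550000) = 10.013317 (opposite signs)
step 1: m = 3.185000, f(m) = -0.632712 < 0 → root in [3.185000, 3.550000]
step 2: m = 3.367500, f(m) = 4.205922 > 0 → root in [3.185000, 3.367500]
step 3: m = 3.276250, f(m) = 1.676300 > 0 → root in [3.185000, 3.276250]
Midpoint of [3.185000, 3.276250] = 3.230625

3.230625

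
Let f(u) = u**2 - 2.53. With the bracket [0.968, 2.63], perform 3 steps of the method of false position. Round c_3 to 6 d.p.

f(0.968000) = -1.592976, f(2.630000) = 4.386900
step 1: c = 1.410739, f(c) = -0.539815 < 0 → new bracket [1.410739, 2.630000]
step 2: c = 1.544332, f(c) = -0.145038 < 0 → new bracket [1.544332, 2.630000]
step 3: c = 1.579077, f(c) = -0.036514 < 0 → new bracket [1.579077, 2.630000]

1.579077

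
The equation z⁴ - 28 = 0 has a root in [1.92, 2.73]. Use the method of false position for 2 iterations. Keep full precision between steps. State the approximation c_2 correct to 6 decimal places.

f(1.920000) = -14.410455, f(2.730000) = 27.545718
step 1: c = 2.198206, f(c) = -4.650707 < 0 → new bracket [2.198206, 2.730000]
step 2: c = 2.275023, f(c) = -1.211835 < 0 → new bracket [2.275023, 2.730000]

2.275023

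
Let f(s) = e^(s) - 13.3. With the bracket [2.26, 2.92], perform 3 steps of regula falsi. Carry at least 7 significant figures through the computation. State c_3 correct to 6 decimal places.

f(2.260000) = -3.716911, f(2.920000) = 5.241287
step 1: c = 2.533845, f(c) = -0.698128 < 0 → new bracket [2.533845, 2.920000]
step 2: c = 2.579235, f(c) = -0.112959 < 0 → new bracket [2.579235, 2.920000]
step 3: c = 2.586424, f(c) = -0.017814 < 0 → new bracket [2.586424, 2.920000]

2.586424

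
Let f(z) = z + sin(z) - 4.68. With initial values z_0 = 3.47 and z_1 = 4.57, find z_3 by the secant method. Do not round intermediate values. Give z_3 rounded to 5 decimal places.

f(z_0) = -1.532536, f(z_1) = -1.099880
z_2 = 4.570000 - (-1.099880)·(4.570000 - 3.470000)/(-1.099880 - (-1.532536)) = 7.366373; f(z_2) = 3.569829
z_3 = 7.366373 - (3.569829)·(7.366373 - 4.570000)/(3.569829 - (-1.099880)) = 5.228644; f(z_3) = -0.321030

5.22864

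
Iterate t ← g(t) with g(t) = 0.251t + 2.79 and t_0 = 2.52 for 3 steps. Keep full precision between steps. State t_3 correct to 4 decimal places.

t_1 = g(2.520000) = 3.422520
t_2 = g(3.422520) = 3.649053
t_3 = g(3.649053) = 3.705912

3.7059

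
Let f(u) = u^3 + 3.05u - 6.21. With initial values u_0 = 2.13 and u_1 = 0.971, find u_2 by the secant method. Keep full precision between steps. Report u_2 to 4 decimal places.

Secant update: u_(k+1) = u_k − f(u_k)·(u_k − u_(k-1))/(f(u_k) − f(u_(k-1))).
f(u_0) = 9.950097, f(u_1) = -2.332951
u_2 = 0.971000 - (-2.332951)·(0.971000 - 2.130000)/(-2.332951 - (9.950097)) = 1.191132; f(u_2) = -0.887076

1.1911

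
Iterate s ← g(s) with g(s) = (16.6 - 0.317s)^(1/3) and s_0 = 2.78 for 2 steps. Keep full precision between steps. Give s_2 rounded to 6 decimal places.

s_1 = g(2.780000) = 2.504990
s_2 = g(2.504990) = 2.509612

2.509612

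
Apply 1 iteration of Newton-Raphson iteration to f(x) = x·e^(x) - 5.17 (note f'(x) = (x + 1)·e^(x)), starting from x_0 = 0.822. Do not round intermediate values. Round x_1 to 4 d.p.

x_0 = 0.822000: f = -3.299913, f' = 4.145133 → x_1 = 0.822000 - (-3.299913)/(4.145133) = 1.618093

1.6181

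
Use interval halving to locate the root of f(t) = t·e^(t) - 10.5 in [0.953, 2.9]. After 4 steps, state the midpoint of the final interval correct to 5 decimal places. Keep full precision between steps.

f(0.953000) = -8.028415, f(2.900000) = 42.205022 (opposite signs)
step 1: m = 1.926500, f(m) = 2.726268 > 0 → root in [0.953000, 1.926500]
step 2: m = 1.439750, f(m) = -4.424772 < 0 → root in [1.439750, 1.926500]
step 3: m = 1.683125, f(m) = -1.440833 < 0 → root in [1.683125, 1.926500]
step 4: m = 1.804812, f(m) = 0.471151 > 0 → root in [1.683125, 1.804812]
Midpoint of [1.683125, 1.804812] = 1.743969

1.74397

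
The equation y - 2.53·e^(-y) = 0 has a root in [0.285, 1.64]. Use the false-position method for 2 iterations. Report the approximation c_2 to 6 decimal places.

f(0.285000) = -1.617596, f(1.640000) = 1.149230
step 1: c = 1.077187, f(c) = 0.215589 > 0 → new bracket [0.285000, 1.077187]
step 2: c = 0.984023, f(c) = 0.038297 > 0 → new bracket [0.285000, 0.984023]

0.984023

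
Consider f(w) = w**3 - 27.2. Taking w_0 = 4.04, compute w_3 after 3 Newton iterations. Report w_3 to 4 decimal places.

Newton update: w ← w − f(w)/f'(w).
f'(w) = 3w**2
w_0 = 4.040000: f = 38.739264, f' = 48.964800 → w_1 = 4.040000 - (38.739264)/(48.964800) = 3.248834
w_1 = 3.248834: f = 7.091204, f' = 31.664775 → w_2 = 3.248834 - (7.091204)/(31.664775) = 3.024888
w_2 = 3.024888: f = 0.477574, f' = 27.449847 → w_3 = 3.024888 - (0.477574)/(27.449847) = 3.007490

3.0075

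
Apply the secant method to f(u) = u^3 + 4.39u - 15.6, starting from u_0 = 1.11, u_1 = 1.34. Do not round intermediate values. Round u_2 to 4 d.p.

2.1610

f(u_0) = -9.359469, f(u_1) = -7.311296
u_2 = 1.340000 - (-7.311296)·(1.340000 - 1.110000)/(-7.311296 - (-9.359469)) = 2.161023; f(u_2) = 3.978921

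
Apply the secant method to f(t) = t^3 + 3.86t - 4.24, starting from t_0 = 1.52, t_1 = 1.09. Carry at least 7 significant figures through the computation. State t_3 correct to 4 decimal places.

0.9093

f(t_0) = 5.139008, f(t_1) = 1.262429
t_2 = 1.090000 - (1.262429)·(1.090000 - 1.520000)/(1.262429 - (5.139008)) = 0.949968; f(t_2) = 0.284166
t_3 = 0.949968 - (0.284166)·(0.949968 - 1.090000)/(0.284166 - (1.262429)) = 0.909292; f(t_3) = 0.021679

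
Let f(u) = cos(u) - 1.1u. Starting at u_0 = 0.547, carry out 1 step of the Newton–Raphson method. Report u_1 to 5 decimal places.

f'(u) = -sin(u) - 1.1
u_0 = 0.547000: f = 0.252389, f' = -1.620127 → u_1 = 0.547000 - (0.252389)/(-1.620127) = 0.702783

0.70278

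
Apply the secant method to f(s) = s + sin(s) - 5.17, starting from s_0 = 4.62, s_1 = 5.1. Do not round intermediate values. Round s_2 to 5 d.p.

5.96920

f(s_0) = -1.545735, f(s_1) = -0.995815
s_2 = 5.100000 - (-0.995815)·(5.100000 - 4.620000)/(-0.995815 - (-1.545735)) = 5.969200; f(s_2) = 0.490349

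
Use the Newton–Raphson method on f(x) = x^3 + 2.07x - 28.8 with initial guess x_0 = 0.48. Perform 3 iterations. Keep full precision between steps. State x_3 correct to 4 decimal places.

f'(x) = 3x^2 + 2.07
x_0 = 0.480000: f = -27.695808, f' = 2.761200 → x_1 = 0.480000 - (-27.695808)/(2.761200) = 10.510352
x_1 = 10.510352: f = 1154.008736, f' = 333.472499 → x_2 = 10.510352 - (1154.008736)/(333.472499) = 7.049771
x_2 = 7.049771: f = 336.161445, f' = 151.167796 → x_3 = 7.049771 - (336.161445)/(151.167796) = 4.826007

4.8260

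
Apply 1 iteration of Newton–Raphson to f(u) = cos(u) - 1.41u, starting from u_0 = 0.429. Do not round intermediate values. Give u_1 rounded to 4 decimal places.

0.5958

f'(u) = -sin(u) - 1.41
u_0 = 0.429000: f = 0.304492, f' = -1.825962 → u_1 = 0.429000 - (0.304492)/(-1.825962) = 0.595757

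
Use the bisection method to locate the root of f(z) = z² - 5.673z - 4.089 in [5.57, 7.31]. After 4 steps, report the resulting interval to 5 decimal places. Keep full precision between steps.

[6.22250, 6.33125]

f(5.570000) = -4.662710, f(7.310000) = 7.877470 (opposite signs)
step 1: m = 6.440000, f(m) = 0.850480 > 0 → root in [5.570000, 6.440000]
step 2: m = 6.005000, f(m) = -2.095340 < 0 → root in [6.005000, 6.440000]
step 3: m = 6.222500, f(m) = -0.669736 < 0 → root in [6.222500, 6.440000]
step 4: m = 6.331250, f(m) = 0.078545 > 0 → root in [6.222500, 6.331250]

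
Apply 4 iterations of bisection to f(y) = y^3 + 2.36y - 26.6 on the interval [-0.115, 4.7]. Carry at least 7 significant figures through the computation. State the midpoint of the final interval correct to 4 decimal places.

2.7439

f(-0.115000) = -26.872921, f(4.700000) = 88.315000 (opposite signs)
step 1: m = 2.292500, f(m) = -9.141337 < 0 → root in [2.292500, 4.700000]
step 2: m = 3.496250, f(m) = 24.388485 > 0 → root in [2.292500, 3.496250]
step 3: m = 2.894375, f(m) = 4.478081 > 0 → root in [2.292500, 2.894375]
step 4: m = 2.593438, f(m) = -3.036239 < 0 → root in [2.593438, 2.894375]
Midpoint of [2.593438, 2.894375] = 2.743906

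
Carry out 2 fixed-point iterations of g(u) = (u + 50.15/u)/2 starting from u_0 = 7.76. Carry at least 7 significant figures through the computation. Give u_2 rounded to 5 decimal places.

u_1 = g(7.760000) = 7.111314
u_2 = g(7.111314) = 7.081728

7.08173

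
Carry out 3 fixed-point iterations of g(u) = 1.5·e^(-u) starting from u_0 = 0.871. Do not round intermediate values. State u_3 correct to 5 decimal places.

u_1 = g(0.871000) = 0.627799
u_2 = g(0.627799) = 0.800648
u_3 = g(0.800648) = 0.673557

0.67356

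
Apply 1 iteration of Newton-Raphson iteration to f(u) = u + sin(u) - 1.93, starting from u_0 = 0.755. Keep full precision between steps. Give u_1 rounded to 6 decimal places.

Newton update: u ← u − f(u)/f'(u).
f'(u) = 1 + cos(u)
u_0 = 0.755000: f = -0.489711, f' = 1.728272 → u_1 = 0.755000 - (-0.489711)/(1.728272) = 1.038353

1.038353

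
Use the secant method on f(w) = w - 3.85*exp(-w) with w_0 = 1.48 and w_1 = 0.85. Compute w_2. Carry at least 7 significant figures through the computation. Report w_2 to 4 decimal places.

1.2082

f(w_0) = 0.603595, f(w_1) = -0.795547
w_2 = 0.850000 - (-0.795547)·(0.850000 - 1.480000)/(-0.795547 - (0.603595)) = 1.208216; f(w_2) = 0.058106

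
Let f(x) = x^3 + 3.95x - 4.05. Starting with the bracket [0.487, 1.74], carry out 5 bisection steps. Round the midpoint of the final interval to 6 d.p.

0.858984

f(0.487000) = -2.010849, f(1.740000) = 8.091024 (opposite signs)
step 1: m = 1.113500, f(m) = 1.728934 > 0 → root in [0.487000, 1.113500]
step 2: m = 0.800250, f(m) = -0.376532 < 0 → root in [0.800250, 1.113500]
step 3: m = 0.956875, f(m) = 0.605780 > 0 → root in [0.800250, 0.956875]
step 4: m = 0.878562, f(m) = 0.098460 > 0 → root in [0.800250, 0.878562]
step 5: m = 0.839406, f(m) = -0.142897 < 0 → root in [0.839406, 0.878562]
Midpoint of [0.839406, 0.878562] = 0.858984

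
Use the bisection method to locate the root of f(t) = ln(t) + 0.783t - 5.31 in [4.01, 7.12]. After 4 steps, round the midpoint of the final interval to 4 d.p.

4.6903

f(4.010000) = -0.781379, f(7.120000) = 2.227868 (opposite signs)
step 1: m = 5.565000, f(m) = 0.763892 > 0 → root in [4.010000, 5.565000]
step 2: m = 4.787500, f(m) = 0.004621 > 0 → root in [4.010000, 4.787500]
step 3: m = 4.398750, f(m) = -0.384458 < 0 → root in [4.398750, 4.787500]
step 4: m = 4.593125, f(m) = -0.189023 < 0 → root in [4.593125, 4.787500]
Midpoint of [4.593125, 4.787500] = 4.690312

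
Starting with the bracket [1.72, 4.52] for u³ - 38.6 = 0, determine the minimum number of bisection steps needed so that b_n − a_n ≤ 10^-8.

29

Initial width b − a = 4.52 − 1.72 = 2.800000.
After n steps the width is (b−a)/2^n; need (b−a)/2^n ≤ 10^-8.
So n ≥ log₂(2.800000/10^-8) = log₂(280000000.0000) ≈ 28.0609.
Hence n = 29.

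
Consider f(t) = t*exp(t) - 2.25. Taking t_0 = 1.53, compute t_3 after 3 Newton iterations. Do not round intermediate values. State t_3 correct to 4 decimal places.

0.9084

f'(t) = (t+1)*exp(t)
t_0 = 1.530000: f = 4.815811, f' = 11.683987 → t_1 = 1.530000 - (4.815811)/(11.683987) = 1.117828
t_1 = 1.117828: f = 1.168548, f' = 6.476753 → t_2 = 1.117828 - (1.168548)/(6.476753) = 0.937406
t_2 = 0.937406: f = 0.143527, f' = 4.946877 → t_3 = 0.937406 - (0.143527)/(4.946877) = 0.908393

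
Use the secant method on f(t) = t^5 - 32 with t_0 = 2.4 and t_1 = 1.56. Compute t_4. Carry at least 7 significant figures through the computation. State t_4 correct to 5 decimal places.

1.98213

f(t_0) = 47.626240, f(t_1) = -22.761042
t_2 = 1.560000 - (-22.761042)·(1.560000 - 2.400000)/(-22.761042 - (47.626240)) = 1.831630; f(t_2) = -11.384761
t_3 = 1.831630 - (-11.384761)·(1.831630 - 1.560000)/(-11.384761 - (-22.761042)) = 2.103462; f(t_3) = 9.178755
t_4 = 2.103462 - (9.178755)·(2.103462 - 1.831630)/(9.178755 - (-11.384761)) = 1.982127; f(t_4) = -1.404548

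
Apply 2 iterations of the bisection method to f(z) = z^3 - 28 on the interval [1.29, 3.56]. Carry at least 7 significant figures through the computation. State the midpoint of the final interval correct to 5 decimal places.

f(1.290000) = -25.853311, f(3.560000) = 17.118016 (opposite signs)
step 1: m = 2.425000, f(m) = -13.739484 < 0 → root in [2.425000, 3.560000]
step 2: m = 2.992500, f(m) = -1.201994 < 0 → root in [2.992500, 3.560000]
Midpoint of [2.992500, 3.560000] = 3.276250

3.27625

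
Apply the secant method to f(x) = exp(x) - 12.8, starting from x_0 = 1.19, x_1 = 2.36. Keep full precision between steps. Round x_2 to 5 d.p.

Secant update: x_(k+1) = x_k − f(x_k)·(x_k − x_(k-1))/(f(x_k) − f(x_(k-1))).
f(x_0) = -9.512919, f(x_1) = -2.209049
x_2 = 2.360000 - (-2.209049)·(2.360000 - 1.190000)/(-2.209049 - (-9.512919)) = 2.713865; f(x_2) = 2.287482

2.71387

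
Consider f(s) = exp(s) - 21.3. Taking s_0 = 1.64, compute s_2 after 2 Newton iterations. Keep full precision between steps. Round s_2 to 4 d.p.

Newton update: s ← s − f(s)/f'(s).
f'(s) = exp(s)
s_0 = 1.640000: f = -16.144830, f' = 5.155170 → s_1 = 1.640000 - (-16.144830)/(5.155170) = 4.771775
s_1 = 4.771775: f = 96.828723, f' = 118.128723 → s_2 = 4.771775 - (96.828723)/(118.128723) = 3.952087

3.9521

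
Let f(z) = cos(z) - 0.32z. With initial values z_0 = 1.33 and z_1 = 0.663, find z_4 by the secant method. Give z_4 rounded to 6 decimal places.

1.182665

f(z_0) = -0.187124, f(z_1) = 0.575989
z_2 = 0.663000 - (0.575989)·(0.663000 - 1.330000)/(0.575989 - (-0.187124)) = 1.166444; f(z_2) = 0.020161
z_3 = 1.166444 - (0.020161)·(1.166444 - 0.663000)/(0.020161 - (0.575989)) = 1.184705; f(z_3) = -0.002535
z_4 = 1.184705 - (-0.002535)·(1.184705 - 1.166444)/(-0.002535 - (0.020161)) = 1.182665; f(z_4) = 0.000006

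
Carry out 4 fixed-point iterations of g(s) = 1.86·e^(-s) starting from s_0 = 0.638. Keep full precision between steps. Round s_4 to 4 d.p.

s_1 = g(0.638000) = 0.982727
s_2 = g(0.982727) = 0.696177
s_3 = g(0.696177) = 0.927186
s_4 = g(0.927186) = 0.735938

0.7359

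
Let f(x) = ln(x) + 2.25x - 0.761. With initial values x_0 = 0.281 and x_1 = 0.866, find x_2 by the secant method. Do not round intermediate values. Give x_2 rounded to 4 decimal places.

0.6160

f(x_0) = -1.398151, f(x_1) = 1.043630
x_2 = 0.866000 - (1.043630)·(0.866000 - 0.281000)/(1.043630 - (-1.398151)) = 0.615968; f(x_2) = 0.140368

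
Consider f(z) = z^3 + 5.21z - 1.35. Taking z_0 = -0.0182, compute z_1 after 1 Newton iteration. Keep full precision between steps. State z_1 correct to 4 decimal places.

Newton update: z ← z − f(z)/f'(z).
f'(z) = 3z^2 + 5.21
z_0 = -0.018200: f = -1.444828, f' = 5.210994 → z_1 = -0.018200 - (-1.444828)/(5.210994) = 0.259065

0.2591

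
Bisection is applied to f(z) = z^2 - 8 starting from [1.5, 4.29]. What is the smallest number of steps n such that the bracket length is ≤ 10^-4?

15

Initial width b − a = 4.29 − 1.5 = 2.790000.
After n steps the width is (b−a)/2^n; need (b−a)/2^n ≤ 10^-4.
So n ≥ log₂(2.790000/10^-4) = log₂(27900.0000) ≈ 14.7680.
Hence n = 15.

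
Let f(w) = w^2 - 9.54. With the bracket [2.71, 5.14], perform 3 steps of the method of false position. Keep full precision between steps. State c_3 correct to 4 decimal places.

f(2.710000) = -2.195900, f(5.140000) = 16.879600
step 1: c = 2.989732, f(c) = -0.601500 < 0 → new bracket [2.989732, 5.140000]
step 2: c = 3.063720, f(c) = -0.153619 < 0 → new bracket [3.063720, 5.140000]
step 3: c = 3.082446, f(c) = -0.038529 < 0 → new bracket [3.082446, 5.140000]

3.0824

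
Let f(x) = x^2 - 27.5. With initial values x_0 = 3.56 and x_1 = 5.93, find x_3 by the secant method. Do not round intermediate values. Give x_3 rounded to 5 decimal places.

f(x_0) = -14.826400, f(x_1) = 7.664900
x_2 = 5.930000 - (7.664900)·(5.930000 - 3.560000)/(7.664900 - (-14.826400)) = 5.122318; f(x_2) = -1.261856
x_3 = 5.122318 - (-1.261856)·(5.122318 - 5.930000)/(-1.261856 - (7.664900)) = 5.236489; f(x_3) = -0.079179

5.23649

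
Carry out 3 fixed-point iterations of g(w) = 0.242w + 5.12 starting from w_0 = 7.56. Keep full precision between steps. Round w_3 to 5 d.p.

6.76603

w_1 = g(7.560000) = 6.949520
w_2 = g(6.949520) = 6.801784
w_3 = g(6.801784) = 6.766032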